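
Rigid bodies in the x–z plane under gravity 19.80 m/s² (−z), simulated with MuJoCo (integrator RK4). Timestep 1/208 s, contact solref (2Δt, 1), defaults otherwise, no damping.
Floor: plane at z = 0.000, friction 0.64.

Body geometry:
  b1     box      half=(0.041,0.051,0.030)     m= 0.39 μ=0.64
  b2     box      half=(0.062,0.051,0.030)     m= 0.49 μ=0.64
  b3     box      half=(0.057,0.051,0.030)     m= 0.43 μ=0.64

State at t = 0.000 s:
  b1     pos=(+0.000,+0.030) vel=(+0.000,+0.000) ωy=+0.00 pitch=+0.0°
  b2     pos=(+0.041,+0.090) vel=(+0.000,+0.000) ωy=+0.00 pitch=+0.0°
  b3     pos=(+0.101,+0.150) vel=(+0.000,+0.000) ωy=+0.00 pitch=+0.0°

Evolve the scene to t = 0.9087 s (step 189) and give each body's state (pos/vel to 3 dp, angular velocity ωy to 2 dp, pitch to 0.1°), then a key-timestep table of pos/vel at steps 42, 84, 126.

State at t = 0.9087 s:
  b1     pos=(+0.000,+0.030) vel=(+0.000,+0.000) ωy=+0.00 pitch=+0.0°
  b2     pos=(+0.098,+0.062) vel=(+0.000,+0.000) ωy=+0.00 pitch=+90.0°
  b3     pos=(+0.200,+0.057) vel=(+0.000,+0.000) ωy=+0.00 pitch=+90.0°

Key-timestep trajectory:
   step    t(s)  b1.x    b1.z    b1.vx   b1.vz   b2.x    b2.z    b2.vx   b2.vz   b3.x    b3.z    b3.vx   b3.vz 
     42  0.2019   +0.000  +0.030  +0.000  +0.000   +0.095  +0.063  +0.561  -0.219   +0.175  +0.064  +0.320  -0.004
     84  0.4038   +0.000  +0.030  +0.000  +0.000   +0.099  +0.062  +0.090  +0.040   +0.220  +0.063  -0.067  -0.011
    126  0.6058   +0.000  +0.030  +0.000  +0.000   +0.098  +0.062  +0.000  +0.000   +0.202  +0.057  +0.173  +0.040


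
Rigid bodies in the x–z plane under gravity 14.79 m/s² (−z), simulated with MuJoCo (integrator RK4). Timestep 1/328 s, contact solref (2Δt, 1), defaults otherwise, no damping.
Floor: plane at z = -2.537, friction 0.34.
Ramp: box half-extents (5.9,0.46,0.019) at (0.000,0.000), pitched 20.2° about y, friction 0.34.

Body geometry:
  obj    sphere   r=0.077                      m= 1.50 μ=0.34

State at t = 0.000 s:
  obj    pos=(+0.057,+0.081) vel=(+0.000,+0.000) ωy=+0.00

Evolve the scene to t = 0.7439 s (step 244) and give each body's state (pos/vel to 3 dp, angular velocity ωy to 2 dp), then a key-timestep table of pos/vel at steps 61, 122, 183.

State at t = 0.7439 s:
  obj    pos=(+1.004,-0.267) vel=(+2.547,-0.937) ωy=+35.24

Key-timestep trajectory:
   step    t(s)  obj.x    obj.z    obj.vx   obj.vz 
     61  0.1860   +0.116  +0.059  +0.637  -0.234
    122  0.3720   +0.294  -0.006  +1.273  -0.469
    183  0.5579   +0.590  -0.115  +1.910  -0.703


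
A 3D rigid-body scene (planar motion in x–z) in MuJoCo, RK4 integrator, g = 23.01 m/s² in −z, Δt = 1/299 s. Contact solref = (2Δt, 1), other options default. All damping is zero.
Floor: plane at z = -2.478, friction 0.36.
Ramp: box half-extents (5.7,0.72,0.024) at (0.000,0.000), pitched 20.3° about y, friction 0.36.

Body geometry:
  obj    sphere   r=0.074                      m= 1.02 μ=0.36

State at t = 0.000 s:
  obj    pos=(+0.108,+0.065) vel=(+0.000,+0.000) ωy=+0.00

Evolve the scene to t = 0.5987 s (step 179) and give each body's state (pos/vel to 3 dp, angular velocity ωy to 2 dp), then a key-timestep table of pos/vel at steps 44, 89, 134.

State at t = 0.5987 s:
  obj    pos=(+1.066,-0.290) vel=(+3.202,-1.184) ωy=+46.12

Key-timestep trajectory:
   step    t(s)  obj.x    obj.z    obj.vx   obj.vz 
     44  0.1472   +0.166  +0.043  +0.787  -0.291
     89  0.2977   +0.345  -0.023  +1.592  -0.589
    134  0.4482   +0.645  -0.134  +2.397  -0.887


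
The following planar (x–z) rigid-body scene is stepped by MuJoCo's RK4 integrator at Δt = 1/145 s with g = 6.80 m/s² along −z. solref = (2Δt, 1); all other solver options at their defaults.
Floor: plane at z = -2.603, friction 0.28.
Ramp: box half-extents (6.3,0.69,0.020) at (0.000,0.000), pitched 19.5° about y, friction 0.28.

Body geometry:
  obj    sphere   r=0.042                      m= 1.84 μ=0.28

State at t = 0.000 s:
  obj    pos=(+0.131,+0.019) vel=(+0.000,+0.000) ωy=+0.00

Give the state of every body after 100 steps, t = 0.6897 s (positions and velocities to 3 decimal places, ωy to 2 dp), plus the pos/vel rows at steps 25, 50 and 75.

State at t = 0.6897 s:
  obj    pos=(+0.495,-0.109) vel=(+1.054,-0.373) ωy=+26.61

Key-timestep trajectory:
   step    t(s)  obj.x    obj.z    obj.vx   obj.vz 
     25  0.1724   +0.154  +0.011  +0.264  -0.093
     50  0.3448   +0.222  -0.013  +0.527  -0.187
     75  0.5172   +0.336  -0.053  +0.791  -0.280


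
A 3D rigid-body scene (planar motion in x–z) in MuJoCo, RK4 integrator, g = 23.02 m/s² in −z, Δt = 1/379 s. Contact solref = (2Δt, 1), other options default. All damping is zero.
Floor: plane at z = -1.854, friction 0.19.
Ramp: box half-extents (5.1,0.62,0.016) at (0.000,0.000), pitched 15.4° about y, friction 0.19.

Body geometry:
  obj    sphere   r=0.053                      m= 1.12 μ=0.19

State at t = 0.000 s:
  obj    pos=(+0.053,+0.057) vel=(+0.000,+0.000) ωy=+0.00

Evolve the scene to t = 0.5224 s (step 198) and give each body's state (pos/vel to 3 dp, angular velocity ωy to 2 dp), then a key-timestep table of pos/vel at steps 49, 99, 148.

State at t = 0.5224 s:
  obj    pos=(+0.628,-0.101) vel=(+2.199,-0.606) ωy=+43.03

Key-timestep trajectory:
   step    t(s)  obj.x    obj.z    obj.vx   obj.vz 
     49  0.1293   +0.088  +0.047  +0.544  -0.150
     99  0.2612   +0.197  +0.017  +1.100  -0.303
    148  0.3905   +0.374  -0.031  +1.644  -0.453


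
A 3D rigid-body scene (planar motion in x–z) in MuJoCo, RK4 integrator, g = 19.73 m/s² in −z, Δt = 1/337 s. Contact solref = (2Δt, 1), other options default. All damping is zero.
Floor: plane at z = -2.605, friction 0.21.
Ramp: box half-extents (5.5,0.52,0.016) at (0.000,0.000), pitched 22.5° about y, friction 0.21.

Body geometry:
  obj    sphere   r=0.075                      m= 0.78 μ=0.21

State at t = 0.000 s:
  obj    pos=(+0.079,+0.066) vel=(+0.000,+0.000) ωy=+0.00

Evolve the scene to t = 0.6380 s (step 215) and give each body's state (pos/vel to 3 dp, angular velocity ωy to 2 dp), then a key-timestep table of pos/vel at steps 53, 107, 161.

State at t = 0.6380 s:
  obj    pos=(+1.093,-0.354) vel=(+3.179,-1.317) ωy=+45.87

Key-timestep trajectory:
   step    t(s)  obj.x    obj.z    obj.vx   obj.vz 
     53  0.1573   +0.141  +0.040  +0.784  -0.325
    107  0.3175   +0.330  -0.038  +1.582  -0.655
    161  0.4777   +0.648  -0.170  +2.381  -0.986


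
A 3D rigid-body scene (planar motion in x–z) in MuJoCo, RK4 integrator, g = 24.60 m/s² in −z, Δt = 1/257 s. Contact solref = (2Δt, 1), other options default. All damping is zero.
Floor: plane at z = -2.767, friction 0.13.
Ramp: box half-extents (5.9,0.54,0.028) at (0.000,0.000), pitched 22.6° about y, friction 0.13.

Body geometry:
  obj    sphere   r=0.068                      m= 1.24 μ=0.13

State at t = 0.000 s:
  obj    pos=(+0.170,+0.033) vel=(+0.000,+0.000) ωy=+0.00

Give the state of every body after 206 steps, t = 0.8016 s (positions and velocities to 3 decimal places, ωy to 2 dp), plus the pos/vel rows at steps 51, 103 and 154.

State at t = 0.8016 s:
  obj    pos=(+2.173,-0.801) vel=(+4.997,-2.080) ωy=+79.57

Key-timestep trajectory:
   step    t(s)  obj.x    obj.z    obj.vx   obj.vz 
     51  0.1984   +0.293  -0.018  +1.238  -0.515
    103  0.4008   +0.671  -0.175  +2.499  -1.040
    154  0.5992   +1.290  -0.433  +3.736  -1.555


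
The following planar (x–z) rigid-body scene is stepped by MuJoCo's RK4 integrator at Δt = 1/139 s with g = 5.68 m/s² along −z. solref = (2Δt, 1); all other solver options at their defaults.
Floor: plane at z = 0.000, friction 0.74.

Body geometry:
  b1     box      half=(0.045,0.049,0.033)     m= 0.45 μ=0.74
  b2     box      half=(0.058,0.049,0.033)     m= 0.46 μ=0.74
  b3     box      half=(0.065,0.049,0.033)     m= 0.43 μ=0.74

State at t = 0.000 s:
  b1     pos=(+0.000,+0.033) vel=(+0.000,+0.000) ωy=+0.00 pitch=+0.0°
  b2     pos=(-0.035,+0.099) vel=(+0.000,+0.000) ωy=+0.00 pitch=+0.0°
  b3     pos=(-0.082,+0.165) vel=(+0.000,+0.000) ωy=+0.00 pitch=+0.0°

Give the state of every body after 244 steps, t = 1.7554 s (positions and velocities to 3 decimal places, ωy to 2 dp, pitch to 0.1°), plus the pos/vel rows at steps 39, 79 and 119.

State at t = 1.7554 s:
  b1     pos=(+0.000,+0.033) vel=(+0.000,+0.000) ωy=+0.00 pitch=+0.0°
  b2     pos=(-0.088,+0.058) vel=(+0.000,+0.000) ωy=+0.00 pitch=-90.0°
  b3     pos=(-0.295,+0.033) vel=(+0.000,+0.000) ωy=+0.00 pitch=+180.0°

Key-timestep trajectory:
   step    t(s)  b1.x    b1.z    b1.vx   b1.vz   b2.x    b2.z    b2.vx   b2.vz   b3.x    b3.z    b3.vx   b3.vz 
     39  0.2806   +0.000  +0.033  +0.000  +0.000   -0.052  +0.100  -0.154  -0.036   -0.126  +0.134  -0.320  -0.383
     79  0.5683   +0.000  +0.033  +0.000  +0.000   -0.100  +0.064  -0.035  +0.011   -0.213  +0.071  -0.175  +0.033
    119  0.8561   +0.000  +0.033  +0.000  +0.000   -0.084  +0.060  -0.060  -0.029   -0.264  +0.063  -0.278  -0.153
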